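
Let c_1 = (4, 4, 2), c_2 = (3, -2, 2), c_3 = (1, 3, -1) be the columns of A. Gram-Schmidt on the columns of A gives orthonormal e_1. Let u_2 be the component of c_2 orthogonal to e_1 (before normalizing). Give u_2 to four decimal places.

e_1 = c_1/‖c_1‖ = (4, 4, 2)/6.0000 = (0.6667, 0.6667, 0.3333).
r_{12} = e_1·c_2 = 1.3333.
u_2 = c_2 − 1.3333·e_1 = (2.1111, -2.8889, 1.5556).

u_2 = (2.1111, -2.8889, 1.5556)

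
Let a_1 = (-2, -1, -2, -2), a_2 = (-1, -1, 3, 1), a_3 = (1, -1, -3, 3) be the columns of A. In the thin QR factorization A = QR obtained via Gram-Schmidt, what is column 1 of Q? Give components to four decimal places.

a_1 = (-2, -1, -2, -2); ‖a_1‖ = 3.6056, so e_1 = (-0.5547, -0.2774, -0.5547, -0.5547).

e_1 = (-0.5547, -0.2774, -0.5547, -0.5547)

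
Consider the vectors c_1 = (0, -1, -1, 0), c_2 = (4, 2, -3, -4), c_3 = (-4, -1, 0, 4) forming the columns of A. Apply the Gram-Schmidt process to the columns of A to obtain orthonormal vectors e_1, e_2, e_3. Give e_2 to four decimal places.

e_2 = (0.5996, 0.3748, -0.3748, -0.5996)

e_1 = c_1/‖c_1‖ = (0, -1, -1, 0)/1.4142 = (0.0000, -0.7071, -0.7071, 0.0000).
r_{12} = e_1·c_2 = 0.7071.
u_2 = c_2 − 0.7071·e_1 = (4.0000, 2.5000, -2.5000, -4.0000).
‖u_2‖ = 6.6708, so e_2 = (0.5996, 0.3748, -0.3748, -0.5996).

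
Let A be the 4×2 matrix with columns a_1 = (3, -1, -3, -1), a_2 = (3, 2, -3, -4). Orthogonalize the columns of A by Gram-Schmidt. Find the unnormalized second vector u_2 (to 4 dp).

e_1 = a_1/‖a_1‖ = (3, -1, -3, -1)/4.4721 = (0.6708, -0.2236, -0.6708, -0.2236).
r_{12} = e_1·a_2 = 4.4721.
u_2 = a_2 − 4.4721·e_1 = (0.0000, 3.0000, 0.0000, -3.0000).

u_2 = (0.0000, 3.0000, 0.0000, -3.0000)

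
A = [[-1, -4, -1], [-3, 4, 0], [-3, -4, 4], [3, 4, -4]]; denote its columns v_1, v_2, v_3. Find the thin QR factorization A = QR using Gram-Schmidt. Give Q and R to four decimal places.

q_1 = v_1/‖v_1‖ = (-1, -3, -3, 3)/5.2915 = (-0.1890, -0.5669, -0.5669, 0.5669).
r_{12} = q_1·v_2 = 3.0237.
u_2 = v_2 − 3.0237·q_1 = (-3.4286, 5.7143, -2.2857, 2.2857).
‖u_2‖ = 7.4066, so q_2 = (-0.4629, 0.7715, -0.3086, 0.3086).
r_{13} = q_1·v_3 = -4.3466; r_{23} = q_2·v_3 = -2.0059.
u_3 = v_3 + 4.3466·q_1 + 2.0059·q_2 = (-2.7500, -0.9167, 0.9167, -0.9167).
‖u_3‖ = 3.1754, so q_3 = (-0.8660, -0.2887, 0.2887, -0.2887).

Q = [[-0.1890, -0.4629, -0.8660], [-0.5669, 0.7715, -0.2887], [-0.5669, -0.3086, 0.2887], [0.5669, 0.3086, -0.2887]], R = [[5.2915, 3.0237, -4.3466], [0.0000, 7.4066, -2.0059], [0.0000, 0.0000, 3.1754]]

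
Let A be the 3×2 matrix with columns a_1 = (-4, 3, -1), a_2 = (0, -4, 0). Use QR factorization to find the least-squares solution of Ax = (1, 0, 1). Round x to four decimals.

x = (-0.2941, -0.2206)

a_1 = (-4, 3, -1); ‖a_1‖ = 5.0990, so q_1 = (-0.7845, 0.5883, -0.1961).
q_1·a_2 = (-0.7845)·0 + 0.5883·(-4) + (-0.1961)·0 = -2.3534.
u_2 = a_2 + 2.3534·q_1 = (-1.8462, -2.6154, -0.4615).
‖u_2‖ = 3.2344, so q_2 = (-0.5708, -0.8086, -0.1427).
Qᵀb = (-0.9806, -0.7135).
Back-substitute: x_2 = -0.7135/3.2344 = -0.2206.
x_1 = (-0.9806 + 2.3534·(-0.2206))/5.0990 = -0.2941.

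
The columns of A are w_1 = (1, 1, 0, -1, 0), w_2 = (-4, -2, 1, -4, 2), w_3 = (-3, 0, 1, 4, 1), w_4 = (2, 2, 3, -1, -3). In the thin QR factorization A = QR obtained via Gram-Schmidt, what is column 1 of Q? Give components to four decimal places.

e_1 = (0.5774, 0.5774, 0.0000, -0.5774, 0.0000)

w_1 = (1, 1, 0, -1, 0); ‖w_1‖ = 1.7321, so e_1 = (0.5774, 0.5774, 0.0000, -0.5774, 0.0000).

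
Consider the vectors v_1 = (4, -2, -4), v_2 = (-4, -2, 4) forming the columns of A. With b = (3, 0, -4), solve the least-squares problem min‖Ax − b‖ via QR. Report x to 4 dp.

v_1 = (4, -2, -4); ‖v_1‖ = 6.0000, so q_1 = (0.6667, -0.3333, -0.6667).
q_1·v_2 = 0.6667·(-4) + (-0.3333)·(-2) + (-0.6667)·4 = -4.6667.
u_2 = v_2 + 4.6667·q_1 = (-0.8889, -3.5556, 0.8889).
‖u_2‖ = 3.7712, so q_2 = (-0.2357, -0.9428, 0.2357).
Qᵀb = (4.6667, -1.6499).
Back-substitute: x_2 = -1.6499/3.7712 = -0.4375.
x_1 = (4.6667 + 4.6667·(-0.4375))/6.0000 = 0.4375.

x = (0.4375, -0.4375)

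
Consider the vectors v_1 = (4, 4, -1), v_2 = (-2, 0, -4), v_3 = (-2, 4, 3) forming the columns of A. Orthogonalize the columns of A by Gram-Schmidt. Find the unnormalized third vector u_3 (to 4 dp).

u_3 = (-3.1801, 3.5776, 1.5901)

e_1 = v_1/‖v_1‖ = (4, 4, -1)/5.7446 = (0.6963, 0.6963, -0.1741).
r_{12} = e_1·v_2 = -0.6963.
u_2 = v_2 + 0.6963·e_1 = (-1.5152, 0.4848, -4.1212).
‖u_2‖ = 4.4176, so e_2 = (-0.3430, 0.1098, -0.9329).
r_{13} = e_1·v_3 = 0.8704; r_{23} = e_2·v_3 = -1.6737.
u_3 = v_3 − 0.8704·e_1 + 1.6737·e_2 = (-3.1801, 3.5776, 1.5901).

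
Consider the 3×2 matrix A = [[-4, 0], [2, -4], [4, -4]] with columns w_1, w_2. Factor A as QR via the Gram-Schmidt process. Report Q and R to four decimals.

Q = [[-0.6667, -0.6667], [0.3333, -0.6667], [0.6667, -0.3333]], R = [[6.0000, -4.0000], [0.0000, 4.0000]]

w_1 = (-4, 2, 4); ‖w_1‖ = 6.0000, so q_1 = (-0.6667, 0.3333, 0.6667).
q_1·w_2 = (-0.6667)·0 + 0.3333·(-4) + 0.6667·(-4) = -4.0000.
u_2 = w_2 + 4.0000·q_1 = (-2.6667, -2.6667, -1.3333).
‖u_2‖ = 4.0000, so q_2 = (-0.6667, -0.6667, -0.3333).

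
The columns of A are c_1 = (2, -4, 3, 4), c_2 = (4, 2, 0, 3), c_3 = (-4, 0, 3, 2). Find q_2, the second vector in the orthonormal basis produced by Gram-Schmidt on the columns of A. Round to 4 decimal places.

q_2 = (0.6825, 0.6037, -0.1575, 0.3806)

q_1 = c_1/‖c_1‖ = (2, -4, 3, 4)/6.7082 = (0.2981, -0.5963, 0.4472, 0.5963).
r_{12} = q_1·c_2 = 1.7889.
u_2 = c_2 − 1.7889·q_1 = (3.4667, 3.0667, -0.8000, 1.9333).
‖u_2‖ = 5.0794, so q_2 = (0.6825, 0.6037, -0.1575, 0.3806).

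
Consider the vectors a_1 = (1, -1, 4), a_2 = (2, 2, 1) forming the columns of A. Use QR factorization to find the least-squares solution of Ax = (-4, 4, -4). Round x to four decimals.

a_1 = (1, -1, 4); ‖a_1‖ = 4.2426, so e_1 = (0.2357, -0.2357, 0.9428).
e_1·a_2 = 0.2357·2 + (-0.2357)·2 + 0.9428·1 = 0.9428.
u_2 = a_2 − 0.9428·e_1 = (1.7778, 2.2222, 0.1111).
‖u_2‖ = 2.8480, so e_2 = (0.6242, 0.7803, 0.0390).
Qᵀb = (-5.6569, 0.4682).
Back-substitute: x_2 = 0.4682/2.8480 = 0.1644.
x_1 = (-5.6569 − 0.9428·0.1644)/4.2426 = -1.3699.

x = (-1.3699, 0.1644)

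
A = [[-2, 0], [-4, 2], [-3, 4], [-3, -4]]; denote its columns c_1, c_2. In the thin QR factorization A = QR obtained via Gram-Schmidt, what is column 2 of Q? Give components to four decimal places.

q_2 = (-0.0719, 0.1977, 0.5750, -0.7906)

c_1 = (-2, -4, -3, -3); ‖c_1‖ = 6.1644, so q_1 = (-0.3244, -0.6489, -0.4867, -0.4867).
q_1·c_2 = (-0.3244)·0 + (-0.6489)·2 + (-0.4867)·4 + (-0.4867)·(-4) = -1.2978.
u_2 = c_2 + 1.2978·q_1 = (-0.4211, 1.1579, 3.3684, -4.6316).
‖u_2‖ = 5.8580, so q_2 = (-0.0719, 0.1977, 0.5750, -0.7906).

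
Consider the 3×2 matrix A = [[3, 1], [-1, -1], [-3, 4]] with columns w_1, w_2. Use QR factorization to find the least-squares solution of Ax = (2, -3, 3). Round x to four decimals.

w_1 = (3, -1, -3); ‖w_1‖ = 4.3589, so q_1 = (0.6882, -0.2294, -0.6882).
q_1·w_2 = 0.6882·1 + (-0.2294)·(-1) + (-0.6882)·4 = -1.8353.
u_2 = w_2 + 1.8353·q_1 = (2.2632, -1.4211, 2.7368).
‖u_2‖ = 3.8251, so q_2 = (0.5917, -0.3715, 0.7155).
Qᵀb = (0.0000, 4.4443).
Back-substitute: x_2 = 4.4443/3.8251 = 1.1619.
x_1 = (0.0000 + 1.8353·1.1619)/4.3589 = 0.4892.

x = (0.4892, 1.1619)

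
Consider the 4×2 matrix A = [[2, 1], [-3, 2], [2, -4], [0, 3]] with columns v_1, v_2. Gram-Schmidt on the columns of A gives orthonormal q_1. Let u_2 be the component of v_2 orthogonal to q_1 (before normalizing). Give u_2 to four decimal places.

u_2 = (2.4118, -0.1176, -2.5882, 3.0000)

v_1 = (2, -3, 2, 0); ‖v_1‖ = 4.1231, so q_1 = (0.4851, -0.7276, 0.4851, 0.0000).
q_1·v_2 = 0.4851·1 + (-0.7276)·2 + 0.4851·(-4) + 0.0000·3 = -2.9104.
u_2 = v_2 + 2.9104·q_1 = (2.4118, -0.1176, -2.5882, 3.0000).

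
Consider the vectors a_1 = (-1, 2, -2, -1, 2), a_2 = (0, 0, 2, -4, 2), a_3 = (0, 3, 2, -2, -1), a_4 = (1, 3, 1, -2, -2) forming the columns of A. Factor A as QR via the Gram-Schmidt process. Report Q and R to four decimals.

a_1 = (-1, 2, -2, -1, 2); ‖a_1‖ = 3.7417, so e_1 = (-0.2673, 0.5345, -0.5345, -0.2673, 0.5345).
e_1·a_2 = (-0.2673)·0 + 0.5345·0 + (-0.5345)·2 + (-0.2673)·(-4) + 0.5345·2 = 1.0690.
u_2 = a_2 − 1.0690·e_1 = (0.2857, -0.5714, 2.5714, -3.7143, 1.4286).
‖u_2‖ = 4.7809, so e_2 = (0.0598, -0.1195, 0.5379, -0.7769, 0.2988).
e_1·a_3 = (-0.2673)·0 + 0.5345·3 + (-0.5345)·2 + (-0.2673)·(-2) + 0.5345·(-1) = 0.5345; e_2·a_3 = 0.0598·0 + (-0.1195)·3 + 0.5379·2 + (-0.7769)·(-2) + 0.2988·(-1) = 1.9721.
u_3 = a_3 − 0.5345·e_1 − 1.9721·e_2 = (0.0250, 2.9500, 1.2250, -0.3250, -1.8750).
‖u_3‖ = 3.7182, so e_3 = (0.0067, 0.7934, 0.3295, -0.0874, -0.5043).
e_1·a_4 = (-0.2673)·1 + 0.5345·3 + (-0.5345)·1 + (-0.2673)·(-2) + 0.5345·(-2) = 0.2673; e_2·a_4 = 0.0598·1 + (-0.1195)·3 + 0.5379·1 + (-0.7769)·(-2) + 0.2988·(-2) = 1.1952; e_3·a_4 = 0.0067·1 + 0.7934·3 + 0.3295·1 + (-0.0874)·(-2) + (-0.5043)·(-2) = 3.8997.
u_4 = a_4 − 0.2673·e_1 − 1.1952·e_2 − 3.8997·e_3 = (0.9738, -0.0940, -0.7848, -0.6591, -0.5335).
‖u_4‖ = 1.5139, so e_4 = (0.6432, -0.0621, -0.5184, -0.4354, -0.3524).

Q = [[-0.2673, 0.0598, 0.0067, 0.6432], [0.5345, -0.1195, 0.7934, -0.0621], [-0.5345, 0.5379, 0.3295, -0.5184], [-0.2673, -0.7769, -0.0874, -0.4354], [0.5345, 0.2988, -0.5043, -0.3524]], R = [[3.7417, 1.0690, 0.5345, 0.2673], [0.0000, 4.7809, 1.9721, 1.1952], [0.0000, 0.0000, 3.7182, 3.8997], [0.0000, 0.0000, 0.0000, 1.5139]]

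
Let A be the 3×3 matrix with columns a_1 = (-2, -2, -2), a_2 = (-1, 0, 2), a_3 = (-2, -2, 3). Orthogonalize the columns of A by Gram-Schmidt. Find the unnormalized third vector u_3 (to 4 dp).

a_1 = (-2, -2, -2); ‖a_1‖ = 3.4641, so e_1 = (-0.5774, -0.5774, -0.5774).
e_1·a_2 = (-0.5774)·(-1) + (-0.5774)·0 + (-0.5774)·2 = -0.5774.
u_2 = a_2 + 0.5774·e_1 = (-1.3333, -0.3333, 1.6667).
‖u_2‖ = 2.1602, so e_2 = (-0.6172, -0.1543, 0.7715).
e_1·a_3 = (-0.5774)·(-2) + (-0.5774)·(-2) + (-0.5774)·3 = 0.5774; e_2·a_3 = (-0.6172)·(-2) + (-0.1543)·(-2) + 0.7715·3 = 3.8576.
u_3 = a_3 − 0.5774·e_1 − 3.8576·e_2 = (0.7143, -1.0714, 0.3571).

u_3 = (0.7143, -1.0714, 0.3571)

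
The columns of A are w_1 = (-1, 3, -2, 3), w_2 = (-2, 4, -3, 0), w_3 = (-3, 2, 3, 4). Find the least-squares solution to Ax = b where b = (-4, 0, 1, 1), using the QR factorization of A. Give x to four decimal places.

x = (-0.7286, 0.5516, 0.7150)

w_1 = (-1, 3, -2, 3); ‖w_1‖ = 4.7958, so e_1 = (-0.2085, 0.6255, -0.4170, 0.6255).
e_1·w_2 = (-0.2085)·(-2) + 0.6255·4 + (-0.4170)·(-3) + 0.6255·0 = 4.1703.
u_2 = w_2 − 4.1703·e_1 = (-1.1304, 1.3913, -1.2609, -2.6087).
‖u_2‖ = 3.4072, so e_2 = (-0.3318, 0.4083, -0.3701, -0.7657).
e_1·w_3 = (-0.2085)·(-3) + 0.6255·2 + (-0.4170)·3 + 0.6255·4 = 3.1277; e_2·w_3 = (-0.3318)·(-3) + 0.4083·2 + (-0.3701)·3 + (-0.7657)·4 = -2.3608.
u_3 = w_3 − 3.1277·e_1 + 2.3608·e_2 = (-3.1311, 1.0075, 3.4307, 0.2360).
‖u_3‖ = 4.7586, so e_3 = (-0.6580, 0.2117, 0.7210, 0.0496).
Qᵀb = (1.0426, 0.1914, 3.4025).
Back-substitute: x_3 = 3.4025/4.7586 = 0.7150.
x_2 = (0.1914 + 2.3608·0.7150)/3.4072 = 0.5516.
x_1 = (1.0426 − 4.1703·0.5516 − 3.1277·0.7150)/4.7958 = -0.7286.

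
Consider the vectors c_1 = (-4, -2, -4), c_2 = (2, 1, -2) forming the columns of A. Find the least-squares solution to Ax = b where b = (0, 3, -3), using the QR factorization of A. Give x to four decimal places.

x = (0.2250, 1.0500)

c_1 = (-4, -2, -4); ‖c_1‖ = 6.0000, so q_1 = (-0.6667, -0.3333, -0.6667).
q_1·c_2 = (-0.6667)·2 + (-0.3333)·1 + (-0.6667)·(-2) = -0.3333.
u_2 = c_2 + 0.3333·q_1 = (1.7778, 0.8889, -2.2222).
‖u_2‖ = 2.9814, so q_2 = (0.5963, 0.2981, -0.7454).
Qᵀb = (1.0000, 3.1305).
Back-substitute: x_2 = 3.1305/2.9814 = 1.0500.
x_1 = (1.0000 + 0.3333·1.0500)/6.0000 = 0.2250.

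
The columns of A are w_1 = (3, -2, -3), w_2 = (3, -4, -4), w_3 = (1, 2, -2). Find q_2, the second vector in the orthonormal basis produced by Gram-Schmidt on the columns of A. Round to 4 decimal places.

q_2 = (-0.5732, -0.8189, -0.0273)

q_1 = w_1/‖w_1‖ = (3, -2, -3)/4.6904 = (0.6396, -0.4264, -0.6396).
r_{12} = q_1·w_2 = 6.1828.
u_2 = w_2 − 6.1828·q_1 = (-0.9545, -1.3636, -0.0455).
‖u_2‖ = 1.6652, so q_2 = (-0.5732, -0.8189, -0.0273).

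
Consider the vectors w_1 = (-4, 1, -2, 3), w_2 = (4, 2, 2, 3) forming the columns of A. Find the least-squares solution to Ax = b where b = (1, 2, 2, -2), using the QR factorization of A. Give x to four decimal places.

x = (-0.3762, 0.0792)

q_1 = w_1/‖w_1‖ = (-4, 1, -2, 3)/5.4772 = (-0.7303, 0.1826, -0.3651, 0.5477).
r_{12} = q_1·w_2 = -1.6432.
u_2 = w_2 + 1.6432·q_1 = (2.8000, 2.3000, 1.4000, 3.9000).
‖u_2‖ = 5.5045, so q_2 = (0.5087, 0.4178, 0.2543, 0.7085).
Qᵀb = (-2.1909, 0.4360).
Back-substitute: x_2 = 0.4360/5.5045 = 0.0792.
x_1 = (-2.1909 + 1.6432·0.0792)/5.4772 = -0.3762.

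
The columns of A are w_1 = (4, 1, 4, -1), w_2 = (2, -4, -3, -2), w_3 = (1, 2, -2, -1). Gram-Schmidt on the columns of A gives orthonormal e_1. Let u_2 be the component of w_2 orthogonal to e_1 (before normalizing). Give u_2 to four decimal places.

u_2 = (2.7059, -3.8235, -2.2941, -2.1765)

w_1 = (4, 1, 4, -1); ‖w_1‖ = 5.8310, so e_1 = (0.6860, 0.1715, 0.6860, -0.1715).
e_1·w_2 = 0.6860·2 + 0.1715·(-4) + 0.6860·(-3) + (-0.1715)·(-2) = -1.0290.
u_2 = w_2 + 1.0290·e_1 = (2.7059, -3.8235, -2.2941, -2.1765).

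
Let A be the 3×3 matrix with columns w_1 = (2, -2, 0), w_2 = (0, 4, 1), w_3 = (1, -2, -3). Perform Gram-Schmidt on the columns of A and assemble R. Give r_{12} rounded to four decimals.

w_1 = (2, -2, 0); ‖w_1‖ = 2.8284, so e_1 = (0.7071, -0.7071, 0.0000).
r_{12} = e_1·w_2 = -2.8284.

r_{12} = -2.8284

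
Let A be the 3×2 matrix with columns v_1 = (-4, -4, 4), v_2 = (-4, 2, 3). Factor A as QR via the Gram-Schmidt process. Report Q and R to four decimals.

Q = [[-0.5774, -0.5133], [-0.5774, 0.8066], [0.5774, 0.2933]], R = [[6.9282, 2.8868], [0.0000, 4.5461]]

e_1 = v_1/‖v_1‖ = (-4, -4, 4)/6.9282 = (-0.5774, -0.5774, 0.5774).
r_{12} = e_1·v_2 = 2.8868.
u_2 = v_2 − 2.8868·e_1 = (-2.3333, 3.6667, 1.3333).
‖u_2‖ = 4.5461, so e_2 = (-0.5133, 0.8066, 0.2933).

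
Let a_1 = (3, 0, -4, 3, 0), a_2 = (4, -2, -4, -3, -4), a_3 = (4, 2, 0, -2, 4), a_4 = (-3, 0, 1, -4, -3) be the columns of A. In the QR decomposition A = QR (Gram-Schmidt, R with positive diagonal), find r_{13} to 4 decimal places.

r_{13} = 1.0290

a_1 = (3, 0, -4, 3, 0); ‖a_1‖ = 5.8310, so q_1 = (0.5145, 0.0000, -0.6860, 0.5145, 0.0000).
r_{13} = q_1·a_3 = 1.0290.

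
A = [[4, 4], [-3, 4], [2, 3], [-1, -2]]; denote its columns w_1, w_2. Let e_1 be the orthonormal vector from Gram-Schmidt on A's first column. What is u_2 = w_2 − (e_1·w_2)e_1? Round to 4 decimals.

w_1 = (4, -3, 2, -1); ‖w_1‖ = 5.4772, so e_1 = (0.7303, -0.5477, 0.3651, -0.1826).
e_1·w_2 = 0.7303·4 + (-0.5477)·4 + 0.3651·3 + (-0.1826)·(-2) = 2.1909.
u_2 = w_2 − 2.1909·e_1 = (2.4000, 5.2000, 2.2000, -1.6000).

u_2 = (2.4000, 5.2000, 2.2000, -1.6000)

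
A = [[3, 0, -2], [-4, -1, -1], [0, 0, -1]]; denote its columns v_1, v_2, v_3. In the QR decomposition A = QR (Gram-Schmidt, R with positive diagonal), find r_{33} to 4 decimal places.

v_1 = (3, -4, 0); ‖v_1‖ = 5.0000, so e_1 = (0.6000, -0.8000, 0.0000).
e_1·v_2 = 0.6000·0 + (-0.8000)·(-1) + 0.0000·0 = 0.8000.
u_2 = v_2 − 0.8000·e_1 = (-0.4800, -0.3600, 0.0000).
‖u_2‖ = 0.6000, so e_2 = (-0.8000, -0.6000, 0.0000).
e_1·v_3 = 0.6000·(-2) + (-0.8000)·(-1) + 0.0000·(-1) = -0.4000; e_2·v_3 = (-0.8000)·(-2) + (-0.6000)·(-1) + 0.0000·(-1) = 2.2000.
u_3 = v_3 + 0.4000·e_1 − 2.2000·e_2 = (0.0000, 0.0000, -1.0000).
r_{33} = ‖u_3‖ = 1.0000.

r_{33} = 1.0000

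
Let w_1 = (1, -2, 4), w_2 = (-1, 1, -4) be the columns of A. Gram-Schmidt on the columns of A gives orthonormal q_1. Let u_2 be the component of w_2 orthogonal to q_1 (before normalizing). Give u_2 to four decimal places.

u_2 = (-0.0952, -0.8095, -0.3810)

q_1 = w_1/‖w_1‖ = (1, -2, 4)/4.5826 = (0.2182, -0.4364, 0.8729).
r_{12} = q_1·w_2 = -4.1461.
u_2 = w_2 + 4.1461·q_1 = (-0.0952, -0.8095, -0.3810).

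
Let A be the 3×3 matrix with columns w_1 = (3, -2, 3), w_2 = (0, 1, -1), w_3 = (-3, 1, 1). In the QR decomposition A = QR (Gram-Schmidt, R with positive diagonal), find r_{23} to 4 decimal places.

e_1 = w_1/‖w_1‖ = (3, -2, 3)/4.6904 = (0.6396, -0.4264, 0.6396).
r_{12} = e_1·w_2 = -1.0660.
u_2 = w_2 + 1.0660·e_1 = (0.6818, 0.5455, -0.3182).
‖u_2‖ = 0.9293, so e_2 = (0.7337, 0.5869, -0.3424).
r_{23} = e_2·w_3 = -1.9565.

r_{23} = -1.9565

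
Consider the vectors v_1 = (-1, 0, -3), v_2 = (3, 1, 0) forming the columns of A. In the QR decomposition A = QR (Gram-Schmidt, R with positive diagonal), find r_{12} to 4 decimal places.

r_{12} = -0.9487

v_1 = (-1, 0, -3); ‖v_1‖ = 3.1623, so q_1 = (-0.3162, 0.0000, -0.9487).
r_{12} = q_1·v_2 = -0.9487.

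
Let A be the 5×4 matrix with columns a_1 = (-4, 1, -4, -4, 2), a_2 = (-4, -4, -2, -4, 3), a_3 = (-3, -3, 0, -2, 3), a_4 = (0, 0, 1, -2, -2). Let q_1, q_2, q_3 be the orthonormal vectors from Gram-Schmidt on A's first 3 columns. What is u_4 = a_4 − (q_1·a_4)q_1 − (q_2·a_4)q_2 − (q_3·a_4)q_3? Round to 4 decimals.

a_1 = (-4, 1, -4, -4, 2); ‖a_1‖ = 7.2801, so q_1 = (-0.5494, 0.1374, -0.5494, -0.5494, 0.2747).
q_1·a_2 = (-0.5494)·(-4) + 0.1374·(-4) + (-0.5494)·(-2) + (-0.5494)·(-4) + 0.2747·3 = 5.7691.
u_2 = a_2 − 5.7691·q_1 = (-0.8302, -4.7925, 1.1698, -0.8302, 1.4151).
‖u_2‖ = 5.2647, so q_2 = (-0.1577, -0.9103, 0.2222, -0.1577, 0.2688).
q_1·a_3 = (-0.5494)·(-3) + 0.1374·(-3) + (-0.5494)·0 + (-0.5494)·(-2) + 0.2747·3 = 3.1593; q_2·a_3 = (-0.1577)·(-3) + (-0.9103)·(-3) + 0.2222·0 + (-0.1577)·(-2) + 0.2688·3 = 4.3257.
u_3 = a_3 − 3.1593·q_1 − 4.3257·q_2 = (-0.5820, 0.5037, 0.7747, 0.4180, 0.9694).
‖u_3‖ = 1.5189, so q_3 = (-0.3832, 0.3317, 0.5100, 0.2752, 0.6382).
q_1·a_4 = (-0.5494)·0 + 0.1374·0 + (-0.5494)·1 + (-0.5494)·(-2) + 0.2747·(-2) = 0.0000; q_2·a_4 = (-0.1577)·0 + (-0.9103)·0 + 0.2222·1 + (-0.1577)·(-2) + 0.2688·(-2) = 0.0000; q_3·a_4 = (-0.3832)·0 + 0.3317·0 + 0.5100·1 + 0.2752·(-2) + 0.6382·(-2) = -1.3168.
u_4 = a_4 + 0.0000·q_1 + 0.0000·q_2 + 1.3168·q_3 = (-0.5046, 0.4367, 1.6716, -1.6377, -1.1596).

u_4 = (-0.5046, 0.4367, 1.6716, -1.6377, -1.1596)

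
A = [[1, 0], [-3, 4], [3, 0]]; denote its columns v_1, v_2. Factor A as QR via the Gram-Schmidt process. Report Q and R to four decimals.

e_1 = v_1/‖v_1‖ = (1, -3, 3)/4.3589 = (0.2294, -0.6882, 0.6882).
r_{12} = e_1·v_2 = -2.7530.
u_2 = v_2 + 2.7530·e_1 = (0.6316, 2.1053, 1.8947).
‖u_2‖ = 2.9019, so e_2 = (0.2176, 0.7255, 0.6529).

Q = [[0.2294, 0.2176], [-0.6882, 0.7255], [0.6882, 0.6529]], R = [[4.3589, -2.7530], [0.0000, 2.9019]]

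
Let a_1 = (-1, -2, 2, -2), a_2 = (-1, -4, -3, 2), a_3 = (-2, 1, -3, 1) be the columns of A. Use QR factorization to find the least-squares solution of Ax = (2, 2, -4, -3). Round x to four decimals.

a_1 = (-1, -2, 2, -2); ‖a_1‖ = 3.6056, so q_1 = (-0.2774, -0.5547, 0.5547, -0.5547).
q_1·a_2 = (-0.2774)·(-1) + (-0.5547)·(-4) + 0.5547·(-3) + (-0.5547)·2 = -0.2774.
u_2 = a_2 + 0.2774·q_1 = (-1.0769, -4.1538, -2.8462, 1.8462).
‖u_2‖ = 5.4702, so q_2 = (-0.1969, -0.7594, -0.5203, 0.3375).
q_1·a_3 = (-0.2774)·(-2) + (-0.5547)·1 + 0.5547·(-3) + (-0.5547)·1 = -2.2188; q_2·a_3 = (-0.1969)·(-2) + (-0.7594)·1 + (-0.5203)·(-3) + 0.3375·1 = 1.5328.
u_3 = a_3 + 2.2188·q_1 − 1.5328·q_2 = (-2.3136, 0.9332, -0.9717, -0.7481).
‖u_3‖ = 2.7798, so q_3 = (-0.8323, 0.3357, -0.3496, -0.2691).
Qᵀb = (-2.2188, -0.8437, 1.2124).
Back-substitute: x_3 = 1.2124/2.7798 = 0.4361.
x_2 = (-0.8437 − 1.5328·0.4361)/5.4702 = -0.2764.
x_1 = (-2.2188 + 0.2774·(-0.2764) + 2.2188·0.4361)/3.6056 = -0.3683.

x = (-0.3683, -0.2764, 0.4361)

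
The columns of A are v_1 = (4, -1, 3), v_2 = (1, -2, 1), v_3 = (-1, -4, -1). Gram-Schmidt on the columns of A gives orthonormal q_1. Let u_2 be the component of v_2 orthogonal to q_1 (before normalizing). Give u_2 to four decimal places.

u_2 = (-0.3846, -1.6538, -0.0385)

q_1 = v_1/‖v_1‖ = (4, -1, 3)/5.0990 = (0.7845, -0.1961, 0.5883).
r_{12} = q_1·v_2 = 1.7650.
u_2 = v_2 − 1.7650·q_1 = (-0.3846, -1.6538, -0.0385).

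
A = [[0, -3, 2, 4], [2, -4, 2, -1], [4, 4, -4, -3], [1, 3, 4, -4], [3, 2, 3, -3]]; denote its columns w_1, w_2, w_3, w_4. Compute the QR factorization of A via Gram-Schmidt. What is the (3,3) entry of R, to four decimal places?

w_1 = (0, 2, 4, 1, 3); ‖w_1‖ = 5.4772, so e_1 = (0.0000, 0.3651, 0.7303, 0.1826, 0.5477).
e_1·w_2 = 0.0000·(-3) + 0.3651·(-4) + 0.7303·4 + 0.1826·3 + 0.5477·2 = 3.1038.
u_2 = w_2 − 3.1038·e_1 = (-3.0000, -5.1333, 1.7333, 2.4333, 0.3000).
‖u_2‖ = 6.6608, so e_2 = (-0.4504, -0.7707, 0.2602, 0.3653, 0.0450).
e_1·w_3 = 0.0000·2 + 0.3651·2 + 0.7303·(-4) + 0.1826·4 + 0.5477·3 = 0.1826; e_2·w_3 = (-0.4504)·2 + (-0.7707)·2 + 0.2602·(-4) + 0.3653·4 + 0.0450·3 = -1.8867.
u_3 = w_3 − 0.1826·e_1 + 1.8867·e_2 = (1.1503, 0.4793, -3.6424, 4.6559, 2.9850).
r_{33} = ‖u_3‖ = 6.7385.

r_{33} = 6.7385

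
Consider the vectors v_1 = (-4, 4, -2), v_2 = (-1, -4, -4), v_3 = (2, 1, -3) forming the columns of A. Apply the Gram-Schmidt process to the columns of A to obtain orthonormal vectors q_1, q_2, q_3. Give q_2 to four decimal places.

q_2 = (-0.2532, -0.6232, -0.7400)

v_1 = (-4, 4, -2); ‖v_1‖ = 6.0000, so q_1 = (-0.6667, 0.6667, -0.3333).
q_1·v_2 = (-0.6667)·(-1) + 0.6667·(-4) + (-0.3333)·(-4) = -0.6667.
u_2 = v_2 + 0.6667·q_1 = (-1.4444, -3.5556, -4.2222).
‖u_2‖ = 5.7057, so q_2 = (-0.2532, -0.6232, -0.7400).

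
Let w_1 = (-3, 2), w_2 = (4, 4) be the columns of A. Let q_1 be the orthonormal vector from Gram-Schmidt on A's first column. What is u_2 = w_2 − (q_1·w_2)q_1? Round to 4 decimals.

w_1 = (-3, 2); ‖w_1‖ = 3.6056, so q_1 = (-0.8321, 0.5547).
q_1·w_2 = (-0.8321)·4 + 0.5547·4 = -1.1094.
u_2 = w_2 + 1.1094·q_1 = (3.0769, 4.6154).

u_2 = (3.0769, 4.6154)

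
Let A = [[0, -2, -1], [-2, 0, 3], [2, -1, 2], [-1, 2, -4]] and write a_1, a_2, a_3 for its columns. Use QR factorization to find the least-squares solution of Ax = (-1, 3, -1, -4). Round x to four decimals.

a_1 = (0, -2, 2, -1); ‖a_1‖ = 3.0000, so e_1 = (0.0000, -0.6667, 0.6667, -0.3333).
e_1·a_2 = 0.0000·(-2) + (-0.6667)·0 + 0.6667·(-1) + (-0.3333)·2 = -1.3333.
u_2 = a_2 + 1.3333·e_1 = (-2.0000, -0.8889, -0.1111, 1.5556).
‖u_2‖ = 2.6874, so e_2 = (-0.7442, -0.3308, -0.0413, 0.5788).
e_1·a_3 = 0.0000·(-1) + (-0.6667)·3 + 0.6667·2 + (-0.3333)·(-4) = 0.6667; e_2·a_3 = (-0.7442)·(-1) + (-0.3308)·3 + (-0.0413)·2 + 0.5788·(-4) = -2.6461.
u_3 = a_3 − 0.6667·e_1 + 2.6461·e_2 = (-2.9692, 2.5692, 1.4462, -2.2462).
‖u_3‖ = 4.7491, so e_3 = (-0.6252, 0.5410, 0.3045, -0.4730).
Qᵀb = (-1.3333, -2.5220, 3.8356).
Back-substitute: x_3 = 3.8356/4.7491 = 0.8076.
x_2 = (-2.5220 + 2.6461·0.8076)/2.6874 = -0.1432.
x_1 = (-1.3333 + 1.3333·(-0.1432) − 0.6667·0.8076)/3.0000 = -0.6876.

x = (-0.6876, -0.1432, 0.8076)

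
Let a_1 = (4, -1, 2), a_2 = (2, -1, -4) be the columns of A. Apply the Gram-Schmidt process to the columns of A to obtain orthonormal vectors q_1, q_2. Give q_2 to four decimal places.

q_2 = (0.3953, -0.2081, -0.8947)

q_1 = a_1/‖a_1‖ = (4, -1, 2)/4.5826 = (0.8729, -0.2182, 0.4364).
r_{12} = q_1·a_2 = 0.2182.
u_2 = a_2 − 0.2182·q_1 = (1.8095, -0.9524, -4.0952).
‖u_2‖ = 4.5774, so q_2 = (0.3953, -0.2081, -0.8947).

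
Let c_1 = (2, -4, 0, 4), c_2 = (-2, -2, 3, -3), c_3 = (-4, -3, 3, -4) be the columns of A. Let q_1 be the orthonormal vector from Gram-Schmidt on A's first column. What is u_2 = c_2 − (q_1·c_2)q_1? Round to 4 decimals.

u_2 = (-1.5556, -2.8889, 3.0000, -2.1111)

c_1 = (2, -4, 0, 4); ‖c_1‖ = 6.0000, so q_1 = (0.3333, -0.6667, 0.0000, 0.6667).
q_1·c_2 = 0.3333·(-2) + (-0.6667)·(-2) + 0.0000·3 + 0.6667·(-3) = -1.3333.
u_2 = c_2 + 1.3333·q_1 = (-1.5556, -2.8889, 3.0000, -2.1111).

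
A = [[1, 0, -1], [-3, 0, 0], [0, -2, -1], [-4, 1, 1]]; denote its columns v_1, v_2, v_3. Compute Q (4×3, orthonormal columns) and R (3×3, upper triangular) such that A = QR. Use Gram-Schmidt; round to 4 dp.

v_1 = (1, -3, 0, -4); ‖v_1‖ = 5.0990, so q_1 = (0.1961, -0.5883, 0.0000, -0.7845).
q_1·v_2 = 0.1961·0 + (-0.5883)·0 + 0.0000·(-2) + (-0.7845)·1 = -0.7845.
u_2 = v_2 + 0.7845·q_1 = (0.1538, -0.4615, -2.0000, 0.3846).
‖u_2‖ = 2.0939, so q_2 = (0.0735, -0.2204, -0.9551, 0.1837).
q_1·v_3 = 0.1961·(-1) + (-0.5883)·0 + 0.0000·(-1) + (-0.7845)·1 = -0.9806; q_2·v_3 = 0.0735·(-1) + (-0.2204)·0 + (-0.9551)·(-1) + 0.1837·1 = 1.0653.
u_3 = v_3 + 0.9806·q_1 − 1.0653·q_2 = (-0.8860, -0.3421, 0.0175, 0.0351).
‖u_3‖ = 0.9505, so q_3 = (-0.9321, -0.3599, 0.0185, 0.0369).

Q = [[0.1961, 0.0735, -0.9321], [-0.5883, -0.2204, -0.3599], [0.0000, -0.9551, 0.0185], [-0.7845, 0.1837, 0.0369]], R = [[5.0990, -0.7845, -0.9806], [0.0000, 2.0939, 1.0653], [0.0000, 0.0000, 0.9505]]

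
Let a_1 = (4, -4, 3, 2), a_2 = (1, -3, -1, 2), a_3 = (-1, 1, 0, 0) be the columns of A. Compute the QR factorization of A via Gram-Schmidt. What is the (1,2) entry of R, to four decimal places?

a_1 = (4, -4, 3, 2); ‖a_1‖ = 6.7082, so e_1 = (0.5963, -0.5963, 0.4472, 0.2981).
r_{12} = e_1·a_2 = 2.5342.

r_{12} = 2.5342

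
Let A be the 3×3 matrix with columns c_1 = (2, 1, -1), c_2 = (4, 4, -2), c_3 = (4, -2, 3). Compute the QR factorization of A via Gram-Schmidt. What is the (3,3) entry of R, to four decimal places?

r_{33} = 4.4721

c_1 = (2, 1, -1); ‖c_1‖ = 2.4495, so e_1 = (0.8165, 0.4082, -0.4082).
e_1·c_2 = 0.8165·4 + 0.4082·4 + (-0.4082)·(-2) = 5.7155.
u_2 = c_2 − 5.7155·e_1 = (-0.6667, 1.6667, 0.3333).
‖u_2‖ = 1.8257, so e_2 = (-0.3651, 0.9129, 0.1826).
e_1·c_3 = 0.8165·4 + 0.4082·(-2) + (-0.4082)·3 = 1.2247; e_2·c_3 = (-0.3651)·4 + 0.9129·(-2) + 0.1826·3 = -2.7386.
u_3 = c_3 − 1.2247·e_1 + 2.7386·e_2 = (2.0000, 0.0000, 4.0000).
r_{33} = ‖u_3‖ = 4.4721.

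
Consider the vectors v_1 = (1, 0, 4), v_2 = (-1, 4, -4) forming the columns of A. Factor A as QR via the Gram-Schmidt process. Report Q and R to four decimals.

v_1 = (1, 0, 4); ‖v_1‖ = 4.1231, so e_1 = (0.2425, 0.0000, 0.9701).
e_1·v_2 = 0.2425·(-1) + 0.0000·4 + 0.9701·(-4) = -4.1231.
u_2 = v_2 + 4.1231·e_1 = (0.0000, 4.0000, 0.0000).
‖u_2‖ = 4.0000, so e_2 = (0.0000, 1.0000, 0.0000).

Q = [[0.2425, 0.0000], [0.0000, 1.0000], [0.9701, 0.0000]], R = [[4.1231, -4.1231], [0.0000, 4.0000]]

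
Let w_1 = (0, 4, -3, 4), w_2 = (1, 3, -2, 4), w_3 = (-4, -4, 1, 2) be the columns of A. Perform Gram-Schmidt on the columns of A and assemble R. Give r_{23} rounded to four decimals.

r_{23} = -0.6536

e_1 = w_1/‖w_1‖ = (0, 4, -3, 4)/6.4031 = (0.0000, 0.6247, -0.4685, 0.6247).
r_{12} = e_1·w_2 = 5.3099.
u_2 = w_2 − 5.3099·e_1 = (1.0000, -0.3171, 0.4878, 0.6829).
‖u_2‖ = 1.3435, so e_2 = (0.7443, -0.2360, 0.3631, 0.5083).
r_{23} = e_2·w_3 = -0.6536.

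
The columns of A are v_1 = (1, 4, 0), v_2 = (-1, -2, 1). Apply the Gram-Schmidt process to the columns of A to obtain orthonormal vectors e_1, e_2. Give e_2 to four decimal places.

v_1 = (1, 4, 0); ‖v_1‖ = 4.1231, so e_1 = (0.2425, 0.9701, 0.0000).
e_1·v_2 = 0.2425·(-1) + 0.9701·(-2) + 0.0000·1 = -2.1828.
u_2 = v_2 + 2.1828·e_1 = (-0.4706, 0.1176, 1.0000).
‖u_2‖ = 1.1114, so e_2 = (-0.4234, 0.1059, 0.8997).

e_2 = (-0.4234, 0.1059, 0.8997)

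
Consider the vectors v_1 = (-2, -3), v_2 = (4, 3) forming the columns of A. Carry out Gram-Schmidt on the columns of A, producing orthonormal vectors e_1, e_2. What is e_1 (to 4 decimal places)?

e_1 = v_1/‖v_1‖ = (-2, -3)/3.6056 = (-0.5547, -0.8321).

e_1 = (-0.5547, -0.8321)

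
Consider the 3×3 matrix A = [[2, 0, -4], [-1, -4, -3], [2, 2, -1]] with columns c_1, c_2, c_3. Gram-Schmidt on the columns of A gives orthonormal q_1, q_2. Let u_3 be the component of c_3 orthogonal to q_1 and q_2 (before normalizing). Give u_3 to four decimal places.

c_1 = (2, -1, 2); ‖c_1‖ = 3.0000, so q_1 = (0.6667, -0.3333, 0.6667).
q_1·c_2 = 0.6667·0 + (-0.3333)·(-4) + 0.6667·2 = 2.6667.
u_2 = c_2 − 2.6667·q_1 = (-1.7778, -3.1111, 0.2222).
‖u_2‖ = 3.5901, so q_2 = (-0.4952, -0.8666, 0.0619).
q_1·c_3 = 0.6667·(-4) + (-0.3333)·(-3) + 0.6667·(-1) = -2.3333; q_2·c_3 = (-0.4952)·(-4) + (-0.8666)·(-3) + 0.0619·(-1) = 4.5186.
u_3 = c_3 + 2.3333·q_1 − 4.5186·q_2 = (-0.2069, 0.1379, 0.2759).

u_3 = (-0.2069, 0.1379, 0.2759)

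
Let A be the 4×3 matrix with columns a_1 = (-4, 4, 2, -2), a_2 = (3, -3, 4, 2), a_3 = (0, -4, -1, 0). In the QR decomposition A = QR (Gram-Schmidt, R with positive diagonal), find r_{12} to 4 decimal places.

r_{12} = -3.1623

a_1 = (-4, 4, 2, -2); ‖a_1‖ = 6.3246, so e_1 = (-0.6325, 0.6325, 0.3162, -0.3162).
r_{12} = e_1·a_2 = -3.1623.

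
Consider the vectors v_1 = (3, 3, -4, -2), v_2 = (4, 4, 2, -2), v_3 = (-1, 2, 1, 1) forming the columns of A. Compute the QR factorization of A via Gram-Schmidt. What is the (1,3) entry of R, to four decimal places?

v_1 = (3, 3, -4, -2); ‖v_1‖ = 6.1644, so e_1 = (0.4867, 0.4867, -0.6489, -0.3244).
r_{13} = e_1·v_3 = -0.4867.

r_{13} = -0.4867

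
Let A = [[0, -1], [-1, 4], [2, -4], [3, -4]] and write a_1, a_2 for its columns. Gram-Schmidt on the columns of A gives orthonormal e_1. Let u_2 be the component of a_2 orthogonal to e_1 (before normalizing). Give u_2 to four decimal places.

u_2 = (-1.0000, 2.2857, -0.5714, 1.1429)

a_1 = (0, -1, 2, 3); ‖a_1‖ = 3.7417, so e_1 = (0.0000, -0.2673, 0.5345, 0.8018).
e_1·a_2 = 0.0000·(-1) + (-0.2673)·4 + 0.5345·(-4) + 0.8018·(-4) = -6.4143.
u_2 = a_2 + 6.4143·e_1 = (-1.0000, 2.2857, -0.5714, 1.1429).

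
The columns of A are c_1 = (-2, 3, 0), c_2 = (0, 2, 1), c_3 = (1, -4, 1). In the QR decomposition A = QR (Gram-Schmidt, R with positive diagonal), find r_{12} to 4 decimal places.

r_{12} = 1.6641

c_1 = (-2, 3, 0); ‖c_1‖ = 3.6056, so q_1 = (-0.5547, 0.8321, 0.0000).
r_{12} = q_1·c_2 = 1.6641.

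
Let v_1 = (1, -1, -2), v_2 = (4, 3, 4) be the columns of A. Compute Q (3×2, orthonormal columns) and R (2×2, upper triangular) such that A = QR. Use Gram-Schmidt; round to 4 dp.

Q = [[0.4082, 0.9017], [-0.4082, 0.3200], [-0.8165, 0.2909]], R = [[2.4495, -2.8577], [0.0000, 5.7300]]

v_1 = (1, -1, -2); ‖v_1‖ = 2.4495, so q_1 = (0.4082, -0.4082, -0.8165).
q_1·v_2 = 0.4082·4 + (-0.4082)·3 + (-0.8165)·4 = -2.8577.
u_2 = v_2 + 2.8577·q_1 = (5.1667, 1.8333, 1.6667).
‖u_2‖ = 5.7300, so q_2 = (0.9017, 0.3200, 0.2909).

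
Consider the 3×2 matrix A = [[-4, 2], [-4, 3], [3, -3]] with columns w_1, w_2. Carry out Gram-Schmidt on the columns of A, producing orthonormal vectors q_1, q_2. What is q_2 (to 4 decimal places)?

q_2 = (-0.6799, 0.1400, -0.7199)

q_1 = w_1/‖w_1‖ = (-4, -4, 3)/6.4031 = (-0.6247, -0.6247, 0.4685).
r_{12} = q_1·w_2 = -4.5290.
u_2 = w_2 + 4.5290·q_1 = (-0.8293, 0.1707, -0.8780).
‖u_2‖ = 1.2198, so q_2 = (-0.6799, 0.1400, -0.7199).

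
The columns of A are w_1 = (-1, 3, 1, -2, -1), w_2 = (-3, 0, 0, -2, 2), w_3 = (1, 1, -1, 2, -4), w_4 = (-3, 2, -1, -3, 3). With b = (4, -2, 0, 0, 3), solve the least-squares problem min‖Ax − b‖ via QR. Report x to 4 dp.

w_1 = (-1, 3, 1, -2, -1); ‖w_1‖ = 4.0000, so q_1 = (-0.2500, 0.7500, 0.2500, -0.5000, -0.2500).
q_1·w_2 = (-0.2500)·(-3) + 0.7500·0 + 0.2500·0 + (-0.5000)·(-2) + (-0.2500)·2 = 1.2500.
u_2 = w_2 − 1.2500·q_1 = (-2.6875, -0.9375, -0.3125, -1.3750, 2.3125).
‖u_2‖ = 3.9291, so q_2 = (-0.6840, -0.2386, -0.0795, -0.3500, 0.5886).
q_1·w_3 = (-0.2500)·1 + 0.7500·1 + 0.2500·(-1) + (-0.5000)·2 + (-0.2500)·(-4) = 0.2500; q_2·w_3 = (-0.6840)·1 + (-0.2386)·1 + (-0.0795)·(-1) + (-0.3500)·2 + 0.5886·(-4) = -3.8972.
u_3 = w_3 − 0.2500·q_1 + 3.8972·q_2 = (-1.6032, -0.1174, -1.3725, 0.7611, -1.6437).
‖u_3‖ = 2.7837, so q_3 = (-0.5759, -0.0422, -0.4930, 0.2734, -0.5905).
q_1·w_4 = (-0.2500)·(-3) + 0.7500·2 + 0.2500·(-1) + (-0.5000)·(-3) + (-0.2500)·3 = 2.7500; q_2·w_4 = (-0.6840)·(-3) + (-0.2386)·2 + (-0.0795)·(-1) + (-0.3500)·(-3) + 0.5886·3 = 4.4699; q_3·w_4 = (-0.5759)·(-3) + (-0.0422)·2 + (-0.4930)·(-1) + 0.2734·(-3) + (-0.5905)·3 = -0.4552.
u_4 = w_4 − 2.7500·q_1 − 4.4699·q_2 + 0.4552·q_3 = (0.4828, 0.9848, -1.5564, 0.0637, 0.7879).
‖u_4‖ = 2.0616, so q_4 = (0.2342, 0.4777, -0.7550, 0.0309, 0.3822).
Qᵀb = (-3.2500, -0.4931, -3.9908, 1.1277).
Back-substitute: x_4 = 1.1277/2.0616 = 0.5470.
x_3 = (-3.9908 + 0.4552·0.5470)/2.7837 = -1.3442.
x_2 = (-0.4931 + 3.8972·(-1.3442) − 4.4699·0.5470)/3.9291 = -2.0811.
x_1 = (-3.2500 − 1.2500·(-2.0811) − 0.2500·(-1.3442) − 2.7500·0.5470)/4.0000 = -0.4542.

x = (-0.4542, -2.0811, -1.3442, 0.5470)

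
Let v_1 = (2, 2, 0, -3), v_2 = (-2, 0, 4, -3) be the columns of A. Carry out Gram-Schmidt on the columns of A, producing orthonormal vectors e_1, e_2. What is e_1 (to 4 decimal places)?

e_1 = (0.4851, 0.4851, 0.0000, -0.7276)

v_1 = (2, 2, 0, -3); ‖v_1‖ = 4.1231, so e_1 = (0.4851, 0.4851, 0.0000, -0.7276).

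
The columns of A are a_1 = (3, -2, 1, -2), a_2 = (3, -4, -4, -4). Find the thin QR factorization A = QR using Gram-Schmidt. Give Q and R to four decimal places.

e_1 = a_1/‖a_1‖ = (3, -2, 1, -2)/4.2426 = (0.7071, -0.4714, 0.2357, -0.4714).
r_{12} = e_1·a_2 = 4.9497.
u_2 = a_2 − 4.9497·e_1 = (-0.5000, -1.6667, -5.1667, -1.6667).
‖u_2‖ = 5.7009, so e_2 = (-0.0877, -0.2924, -0.9063, -0.2924).

Q = [[0.7071, -0.0877], [-0.4714, -0.2924], [0.2357, -0.9063], [-0.4714, -0.2924]], R = [[4.2426, 4.9497], [0.0000, 5.7009]]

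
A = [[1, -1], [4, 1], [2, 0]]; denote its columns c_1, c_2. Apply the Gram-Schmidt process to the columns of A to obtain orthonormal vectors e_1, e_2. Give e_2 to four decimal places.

c_1 = (1, 4, 2); ‖c_1‖ = 4.5826, so e_1 = (0.2182, 0.8729, 0.4364).
e_1·c_2 = 0.2182·(-1) + 0.8729·1 + 0.4364·0 = 0.6547.
u_2 = c_2 − 0.6547·e_1 = (-1.1429, 0.4286, -0.2857).
‖u_2‖ = 1.2536, so e_2 = (-0.9117, 0.3419, -0.2279).

e_2 = (-0.9117, 0.3419, -0.2279)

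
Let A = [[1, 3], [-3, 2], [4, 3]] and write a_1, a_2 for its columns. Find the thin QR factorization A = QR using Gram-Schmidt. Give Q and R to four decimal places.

a_1 = (1, -3, 4); ‖a_1‖ = 5.0990, so e_1 = (0.1961, -0.5883, 0.7845).
e_1·a_2 = 0.1961·3 + (-0.5883)·2 + 0.7845·3 = 1.7650.
u_2 = a_2 − 1.7650·e_1 = (2.6538, 3.0385, 1.6154).
‖u_2‖ = 4.3456, so e_2 = (0.6107, 0.6992, 0.3717).

Q = [[0.1961, 0.6107], [-0.5883, 0.6992], [0.7845, 0.3717]], R = [[5.0990, 1.7650], [0.0000, 4.3456]]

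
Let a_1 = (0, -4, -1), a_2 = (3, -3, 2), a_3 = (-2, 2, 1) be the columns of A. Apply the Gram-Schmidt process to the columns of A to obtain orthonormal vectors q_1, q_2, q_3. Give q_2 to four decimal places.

q_2 = (0.7473, -0.1612, 0.6447)

a_1 = (0, -4, -1); ‖a_1‖ = 4.1231, so q_1 = (0.0000, -0.9701, -0.2425).
q_1·a_2 = 0.0000·3 + (-0.9701)·(-3) + (-0.2425)·2 = 2.4254.
u_2 = a_2 − 2.4254·q_1 = (3.0000, -0.6471, 2.5882).
‖u_2‖ = 4.0147, so q_2 = (0.7473, -0.1612, 0.6447).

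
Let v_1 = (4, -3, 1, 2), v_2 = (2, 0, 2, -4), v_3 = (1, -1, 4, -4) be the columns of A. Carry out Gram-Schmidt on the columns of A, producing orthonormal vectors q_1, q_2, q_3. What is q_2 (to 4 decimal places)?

v_1 = (4, -3, 1, 2); ‖v_1‖ = 5.4772, so q_1 = (0.7303, -0.5477, 0.1826, 0.3651).
q_1·v_2 = 0.7303·2 + (-0.5477)·0 + 0.1826·2 + 0.3651·(-4) = 0.3651.
u_2 = v_2 − 0.3651·q_1 = (1.7333, 0.2000, 1.9333, -4.1333).
‖u_2‖ = 4.8854, so q_2 = (0.3548, 0.0409, 0.3957, -0.8461).

q_2 = (0.3548, 0.0409, 0.3957, -0.8461)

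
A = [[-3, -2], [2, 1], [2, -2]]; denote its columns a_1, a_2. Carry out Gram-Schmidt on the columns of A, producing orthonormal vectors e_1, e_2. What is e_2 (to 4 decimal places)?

e_2 = (-0.4559, 0.1865, -0.8703)

e_1 = a_1/‖a_1‖ = (-3, 2, 2)/4.1231 = (-0.7276, 0.4851, 0.4851).
r_{12} = e_1·a_2 = 0.9701.
u_2 = a_2 − 0.9701·e_1 = (-1.2941, 0.5294, -2.4706).
‖u_2‖ = 2.8388, so e_2 = (-0.4559, 0.1865, -0.8703).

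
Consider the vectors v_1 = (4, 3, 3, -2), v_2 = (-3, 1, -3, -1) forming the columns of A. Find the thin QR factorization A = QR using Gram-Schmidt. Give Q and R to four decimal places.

Q = [[0.6489, -0.3613], [0.4867, 0.6214], [0.4867, -0.4769], [-0.3244, -0.5058]], R = [[6.1644, -2.5955], [0.0000, 3.6419]]

v_1 = (4, 3, 3, -2); ‖v_1‖ = 6.1644, so e_1 = (0.6489, 0.4867, 0.4867, -0.3244).
e_1·v_2 = 0.6489·(-3) + 0.4867·1 + 0.4867·(-3) + (-0.3244)·(-1) = -2.5955.
u_2 = v_2 + 2.5955·e_1 = (-1.3158, 2.2632, -1.7368, -1.8421).
‖u_2‖ = 3.6419, so e_2 = (-0.3613, 0.6214, -0.4769, -0.5058).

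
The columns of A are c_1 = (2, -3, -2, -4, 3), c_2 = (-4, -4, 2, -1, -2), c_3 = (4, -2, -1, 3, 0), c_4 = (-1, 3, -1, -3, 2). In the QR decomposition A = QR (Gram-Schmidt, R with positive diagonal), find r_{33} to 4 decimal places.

r_{33} = 5.0604

c_1 = (2, -3, -2, -4, 3); ‖c_1‖ = 6.4807, so q_1 = (0.3086, -0.4629, -0.3086, -0.6172, 0.4629).
q_1·c_2 = 0.3086·(-4) + (-0.4629)·(-4) + (-0.3086)·2 + (-0.6172)·(-1) + 0.4629·(-2) = -0.3086.
u_2 = c_2 + 0.3086·q_1 = (-3.9048, -4.1429, 1.9048, -1.1905, -1.8571).
‖u_2‖ = 6.3957, so q_2 = (-0.6105, -0.6478, 0.2978, -0.1861, -0.2904).
q_1·c_3 = 0.3086·4 + (-0.4629)·(-2) + (-0.3086)·(-1) + (-0.6172)·3 + 0.4629·0 = 0.6172; q_2·c_3 = (-0.6105)·4 + (-0.6478)·(-2) + 0.2978·(-1) + (-0.1861)·3 + (-0.2904)·0 = -2.0028.
u_3 = c_3 − 0.6172·q_1 + 2.0028·q_2 = (2.5867, -3.0116, -0.2130, 3.0081, -0.8673).
r_{33} = ‖u_3‖ = 5.0604.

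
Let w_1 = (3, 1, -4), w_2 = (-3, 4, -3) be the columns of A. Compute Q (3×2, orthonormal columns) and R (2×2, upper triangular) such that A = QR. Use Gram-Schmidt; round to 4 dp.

w_1 = (3, 1, -4); ‖w_1‖ = 5.0990, so e_1 = (0.5883, 0.1961, -0.7845).
e_1·w_2 = 0.5883·(-3) + 0.1961·4 + (-0.7845)·(-3) = 1.3728.
u_2 = w_2 − 1.3728·e_1 = (-3.8077, 3.7308, -1.9231).
‖u_2‖ = 5.6670, so e_2 = (-0.6719, 0.6583, -0.3393).

Q = [[0.5883, -0.6719], [0.1961, 0.6583], [-0.7845, -0.3393]], R = [[5.0990, 1.3728], [0.0000, 5.6670]]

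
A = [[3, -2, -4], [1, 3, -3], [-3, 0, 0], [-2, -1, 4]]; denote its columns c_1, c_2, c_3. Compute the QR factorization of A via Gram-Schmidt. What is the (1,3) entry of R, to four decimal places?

c_1 = (3, 1, -3, -2); ‖c_1‖ = 4.7958, so q_1 = (0.6255, 0.2085, -0.6255, -0.4170).
r_{13} = q_1·c_3 = -4.7958.

r_{13} = -4.7958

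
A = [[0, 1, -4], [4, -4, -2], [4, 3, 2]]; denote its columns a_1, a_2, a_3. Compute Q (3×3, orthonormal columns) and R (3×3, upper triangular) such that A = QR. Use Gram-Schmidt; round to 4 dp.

Q = [[0.0000, 0.1980, -0.9802], [0.7071, -0.6931, -0.1400], [0.7071, 0.6931, 0.1400]], R = [[5.6569, -0.7071, 0.0000], [0.0000, 5.0498, 1.9803], [0.0000, 0.0000, 4.4809]]

q_1 = a_1/‖a_1‖ = (0, 4, 4)/5.6569 = (0.0000, 0.7071, 0.7071).
r_{12} = q_1·a_2 = -0.7071.
u_2 = a_2 + 0.7071·q_1 = (1.0000, -3.5000, 3.5000).
‖u_2‖ = 5.0498, so q_2 = (0.1980, -0.6931, 0.6931).
r_{13} = q_1·a_3 = 0.0000; r_{23} = q_2·a_3 = 1.9803.
u_3 = a_3 + 0.0000·q_1 − 1.9803·q_2 = (-4.3922, -0.6275, 0.6275).
‖u_3‖ = 4.4809, so q_3 = (-0.9802, -0.1400, 0.1400).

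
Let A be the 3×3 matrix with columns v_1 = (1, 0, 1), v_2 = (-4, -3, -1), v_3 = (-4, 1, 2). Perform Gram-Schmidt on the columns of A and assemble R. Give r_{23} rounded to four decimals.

v_1 = (1, 0, 1); ‖v_1‖ = 1.4142, so q_1 = (0.7071, 0.0000, 0.7071).
q_1·v_2 = 0.7071·(-4) + 0.0000·(-3) + 0.7071·(-1) = -3.5355.
u_2 = v_2 + 3.5355·q_1 = (-1.5000, -3.0000, 1.5000).
‖u_2‖ = 3.6742, so q_2 = (-0.4082, -0.8165, 0.4082).
r_{23} = q_2·v_3 = 1.6330.

r_{23} = 1.6330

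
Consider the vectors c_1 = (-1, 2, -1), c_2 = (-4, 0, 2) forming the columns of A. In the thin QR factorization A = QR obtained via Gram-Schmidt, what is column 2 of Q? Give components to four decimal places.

c_1 = (-1, 2, -1); ‖c_1‖ = 2.4495, so q_1 = (-0.4082, 0.8165, -0.4082).
q_1·c_2 = (-0.4082)·(-4) + 0.8165·0 + (-0.4082)·2 = 0.8165.
u_2 = c_2 − 0.8165·q_1 = (-3.6667, -0.6667, 2.3333).
‖u_2‖ = 4.3970, so q_2 = (-0.8339, -0.1516, 0.5307).

q_2 = (-0.8339, -0.1516, 0.5307)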